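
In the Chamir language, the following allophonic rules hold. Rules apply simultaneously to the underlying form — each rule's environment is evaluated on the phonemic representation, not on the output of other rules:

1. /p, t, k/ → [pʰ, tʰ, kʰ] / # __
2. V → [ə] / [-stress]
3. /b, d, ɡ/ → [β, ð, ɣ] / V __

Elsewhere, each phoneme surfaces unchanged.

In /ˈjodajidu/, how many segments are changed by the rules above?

Segments that undergo a rule: /d/ → [ð] (rule 3); /a/ → [ə] (rule 2); /i/ → [ə] (rule 2); /d/ → [ð] (rule 3); /u/ → [ə] (rule 2).
All other segments surface unchanged.

5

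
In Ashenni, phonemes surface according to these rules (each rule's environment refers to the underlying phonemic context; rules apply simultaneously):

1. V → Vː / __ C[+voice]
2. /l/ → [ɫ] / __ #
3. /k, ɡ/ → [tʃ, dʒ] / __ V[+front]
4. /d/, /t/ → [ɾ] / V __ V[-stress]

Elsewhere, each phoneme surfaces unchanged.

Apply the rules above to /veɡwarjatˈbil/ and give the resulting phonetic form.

[veːɡwaːrjatˈbiːɫ]

/e/ (between /v/ and /ɡ/): before a voiced consonant, so rule 1 applies → [eː].
/ɡ/ (between /e/ and /w/) is in the target of rule 3 but the environment (before a front vowel) is not met → [ɡ].
/a/ (between /w/ and /r/) occurs before a voiced consonant → [aː] by rule 1.
/a/ (between /j/ and /t/) is in the target of rule 1 but the environment (before a voiced consonant) is not met → [a].
/t/ — between /a/ and /b/; rule 4 does not apply here → [t].
/i/ — between /b/ and /l/, before a voiced consonant — surfaces as [iː] (rule 1).
/l/ — word-final, word-finally — surfaces as [ɫ] (rule 2).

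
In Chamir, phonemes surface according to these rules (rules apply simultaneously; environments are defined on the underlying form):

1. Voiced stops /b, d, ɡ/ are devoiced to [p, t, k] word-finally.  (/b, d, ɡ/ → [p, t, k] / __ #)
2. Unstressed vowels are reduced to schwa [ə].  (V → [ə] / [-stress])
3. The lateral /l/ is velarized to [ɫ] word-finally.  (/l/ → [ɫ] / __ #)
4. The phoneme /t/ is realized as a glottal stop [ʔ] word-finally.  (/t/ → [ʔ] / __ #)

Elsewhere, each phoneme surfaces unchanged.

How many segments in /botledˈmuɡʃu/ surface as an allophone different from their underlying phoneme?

3

Segments that undergo a rule: /o/ → [ə] (rule 2); /e/ → [ə] (rule 2); /u/ → [ə] (rule 2).
All other segments surface unchanged.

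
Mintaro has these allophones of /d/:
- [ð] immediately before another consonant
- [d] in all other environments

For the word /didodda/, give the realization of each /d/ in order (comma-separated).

Occurrence 1 (position 1): no conditioning environment matches → elsewhere allophone [d].
Occurrence 2 (position 3): no conditioning environment matches → elsewhere allophone [d].
Occurrence 3 (position 5): immediately before another consonant → [ð].
Occurrence 4 (position 6): no conditioning environment matches → elsewhere allophone [d].

[d], [d], [ð], [d]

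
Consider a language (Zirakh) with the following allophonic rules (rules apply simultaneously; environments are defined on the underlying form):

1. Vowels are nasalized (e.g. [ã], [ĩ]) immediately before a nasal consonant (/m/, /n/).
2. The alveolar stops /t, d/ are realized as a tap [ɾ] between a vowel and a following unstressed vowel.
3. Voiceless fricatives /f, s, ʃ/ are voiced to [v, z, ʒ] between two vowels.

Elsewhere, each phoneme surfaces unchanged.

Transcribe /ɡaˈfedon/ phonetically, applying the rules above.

[ɡaˈveɾõn]

/a/ (between /ɡ/ and /f/): rule 1 targets it, but not before a nasal consonant → unchanged [a].
/f/ (between /a/ and /e/) occurs between two vowels → [v] by rule 3.
/e/ (between /f/ and /d/) fails the environment for rule 1, so it stays [e].
/d/ (between /e/ and /o/) occurs between a vowel and a following unstressed vowel → [ɾ] by rule 2.
/o/ (between /d/ and /n/) occurs before a nasal consonant → [õ] by rule 1.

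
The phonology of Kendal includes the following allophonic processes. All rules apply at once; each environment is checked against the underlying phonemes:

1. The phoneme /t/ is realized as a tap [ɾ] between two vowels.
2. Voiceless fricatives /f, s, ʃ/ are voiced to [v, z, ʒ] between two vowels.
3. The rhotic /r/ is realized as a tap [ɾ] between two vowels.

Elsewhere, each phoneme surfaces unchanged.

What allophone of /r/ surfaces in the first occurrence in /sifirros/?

/r/ (between /i/ and /r/) is in the target of rule 3 but the environment (between two vowels) is not met → [r].

[r]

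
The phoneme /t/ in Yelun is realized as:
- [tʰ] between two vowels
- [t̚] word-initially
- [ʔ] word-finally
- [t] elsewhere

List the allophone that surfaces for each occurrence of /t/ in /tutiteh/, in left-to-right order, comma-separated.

Occurrence 1 (position 1): word-initially → [t̚].
Occurrence 2 (position 3): between two vowels → [tʰ].
Occurrence 3 (position 5): between two vowels → [tʰ].

[t̚], [tʰ], [tʰ]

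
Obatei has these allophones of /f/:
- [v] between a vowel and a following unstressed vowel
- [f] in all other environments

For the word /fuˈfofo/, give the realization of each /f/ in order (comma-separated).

Occurrence 1 (position 1): no conditioning environment matches → elsewhere allophone [f].
Occurrence 2 (position 3): no conditioning environment matches → elsewhere allophone [f].
Occurrence 3 (position 5): between a vowel and a following unstressed vowel → [v].

[f], [f], [v]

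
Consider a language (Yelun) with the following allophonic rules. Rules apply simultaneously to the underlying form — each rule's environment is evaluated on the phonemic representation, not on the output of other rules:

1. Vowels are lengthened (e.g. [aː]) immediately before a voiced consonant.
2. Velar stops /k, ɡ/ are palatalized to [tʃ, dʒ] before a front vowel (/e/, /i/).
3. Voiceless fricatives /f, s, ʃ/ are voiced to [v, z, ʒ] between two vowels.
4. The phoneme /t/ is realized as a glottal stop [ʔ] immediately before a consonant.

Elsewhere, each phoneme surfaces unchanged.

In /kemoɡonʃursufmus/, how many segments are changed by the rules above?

Segments that undergo a rule: /k/ → [tʃ] (rule 2); /e/ → [eː] (rule 1); /o/ → [oː] (rule 1); /o/ → [oː] (rule 1); /u/ → [uː] (rule 1).
All other segments surface unchanged.

5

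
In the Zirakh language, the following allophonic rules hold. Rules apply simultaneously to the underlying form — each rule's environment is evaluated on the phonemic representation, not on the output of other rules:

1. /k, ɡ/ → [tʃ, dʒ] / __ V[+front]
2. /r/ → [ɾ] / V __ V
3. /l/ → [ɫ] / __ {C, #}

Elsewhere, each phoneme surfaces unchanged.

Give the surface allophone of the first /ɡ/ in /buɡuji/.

[ɡ]

/ɡ/ (between /u/ and /u/) is in the target of rule 1 but the environment (before a front vowel) is not met → [ɡ].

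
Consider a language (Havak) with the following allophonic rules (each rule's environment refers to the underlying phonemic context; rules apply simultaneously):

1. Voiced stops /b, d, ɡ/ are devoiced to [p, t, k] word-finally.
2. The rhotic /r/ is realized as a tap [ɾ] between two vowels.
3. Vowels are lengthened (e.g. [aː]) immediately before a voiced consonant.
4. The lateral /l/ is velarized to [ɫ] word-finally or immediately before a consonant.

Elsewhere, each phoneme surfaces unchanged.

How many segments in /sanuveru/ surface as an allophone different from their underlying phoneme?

4

Segments that undergo a rule: /a/ → [aː] (rule 3); /u/ → [uː] (rule 3); /e/ → [eː] (rule 3); /r/ → [ɾ] (rule 2).
All other segments surface unchanged.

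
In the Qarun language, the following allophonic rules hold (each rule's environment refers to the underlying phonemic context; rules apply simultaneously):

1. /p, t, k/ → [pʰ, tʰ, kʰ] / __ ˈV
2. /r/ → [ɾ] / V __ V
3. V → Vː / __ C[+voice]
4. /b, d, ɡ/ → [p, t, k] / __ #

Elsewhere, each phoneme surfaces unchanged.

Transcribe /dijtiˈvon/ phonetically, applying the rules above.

/d/ — word-initial; rule 4 does not apply here → [d].
Rule 3 applies to /i/ (between /d/ and /j/: before a voiced consonant) → [iː].
/j/ stays [j].
/t/ — between /j/ and /i/; rule 1 does not apply here → [t].
Rule 3 applies to /i/ (between /t/ and /v/: before a voiced consonant) → [iː].
/v/ (between /i/ and /o/): no rule targets it → [v].
/o/ — between /v/ and /n/, before a voiced consonant — surfaces as [oː] (rule 3).
/n/ stays [n].

[diːjtiːˈvoːn]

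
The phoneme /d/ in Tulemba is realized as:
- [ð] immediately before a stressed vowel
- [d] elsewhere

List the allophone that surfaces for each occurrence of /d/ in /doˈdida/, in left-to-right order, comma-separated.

[d], [ð], [d]

Occurrence 1 (position 1): no conditioning environment matches → elsewhere allophone [d].
Occurrence 2 (position 3): immediately before a stressed vowel → [ð].
Occurrence 3 (position 5): no conditioning environment matches → elsewhere allophone [d].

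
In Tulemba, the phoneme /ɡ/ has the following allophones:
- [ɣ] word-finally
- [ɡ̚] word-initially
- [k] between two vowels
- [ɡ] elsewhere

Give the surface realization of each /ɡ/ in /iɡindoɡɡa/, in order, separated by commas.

Occurrence 1 (position 2): between two vowels → [k].
Occurrence 2 (position 7): no conditioning environment matches → elsewhere allophone [ɡ].
Occurrence 3 (position 8): no conditioning environment matches → elsewhere allophone [ɡ].

[k], [ɡ], [ɡ]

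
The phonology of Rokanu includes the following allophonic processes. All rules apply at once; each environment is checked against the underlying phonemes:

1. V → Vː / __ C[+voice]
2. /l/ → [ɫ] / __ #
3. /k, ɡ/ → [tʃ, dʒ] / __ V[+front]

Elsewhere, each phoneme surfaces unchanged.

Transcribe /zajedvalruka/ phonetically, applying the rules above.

/z/ stays [z].
/a/ — between /z/ and /j/, before a voiced consonant — surfaces as [aː] (rule 1).
/j/ (between /a/ and /e/) is unaffected → [j].
/e/ (between /j/ and /d/): before a voiced consonant, so rule 1 applies → [eː].
/d/ — not in any rule's target class → [d].
/v/ — not in any rule's target class → [v].
/a/ (between /v/ and /l/): before a voiced consonant, so rule 1 applies → [aː].
/l/ (between /a/ and /r/) fails the environment for rule 2, so it stays [l].
/r/ (between /l/ and /u/): no rule targets it → [r].
/u/ (between /r/ and /k/) fails the environment for rule 1, so it stays [u].
/k/ (between /u/ and /a/): rule 3 targets it, but not before a front vowel → unchanged [k].
/a/ (word-final) fails the environment for rule 1, so it stays [a].

[zaːjeːdvaːlruka]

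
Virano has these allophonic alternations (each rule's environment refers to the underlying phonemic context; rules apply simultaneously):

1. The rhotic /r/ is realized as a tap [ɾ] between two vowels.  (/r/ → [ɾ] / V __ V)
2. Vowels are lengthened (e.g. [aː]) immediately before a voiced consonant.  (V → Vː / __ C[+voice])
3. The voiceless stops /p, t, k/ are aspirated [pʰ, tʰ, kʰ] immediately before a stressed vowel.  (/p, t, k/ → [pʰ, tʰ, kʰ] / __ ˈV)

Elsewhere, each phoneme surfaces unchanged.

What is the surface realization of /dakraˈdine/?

[dakraːˈdiːne]

/d/ stays [d].
/a/ — between /d/ and /k/; rule 2 does not apply here → [a].
/k/ (between /a/ and /r/) is in the target of rule 3 but the environment (immediately before a stressed vowel) is not met → [k].
/r/ — between /k/ and /a/; rule 1 does not apply here → [r].
Rule 2 applies to /a/ (between /r/ and /d/: before a voiced consonant) → [aː].
/d/ stays [d].
/i/ (between /d/ and /n/): before a voiced consonant, so rule 2 applies → [iː].
/n/ (between /i/ and /e/) is unaffected → [n].
/e/ — word-final; rule 2 does not apply here → [e].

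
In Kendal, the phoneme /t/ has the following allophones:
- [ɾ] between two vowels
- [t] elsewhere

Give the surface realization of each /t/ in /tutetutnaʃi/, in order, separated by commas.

[t], [ɾ], [ɾ], [t]

Occurrence 1 (position 1): no conditioning environment matches → elsewhere allophone [t].
Occurrence 2 (position 3): between two vowels → [ɾ].
Occurrence 3 (position 5): between two vowels → [ɾ].
Occurrence 4 (position 7): no conditioning environment matches → elsewhere allophone [t].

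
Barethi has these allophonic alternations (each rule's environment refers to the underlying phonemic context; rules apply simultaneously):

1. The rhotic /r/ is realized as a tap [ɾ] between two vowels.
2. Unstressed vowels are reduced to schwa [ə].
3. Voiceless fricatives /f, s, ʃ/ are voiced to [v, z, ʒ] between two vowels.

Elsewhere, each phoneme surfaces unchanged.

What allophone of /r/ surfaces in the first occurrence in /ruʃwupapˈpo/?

[r]

/r/ (word-initial) fails the environment for rule 1, so it stays [r].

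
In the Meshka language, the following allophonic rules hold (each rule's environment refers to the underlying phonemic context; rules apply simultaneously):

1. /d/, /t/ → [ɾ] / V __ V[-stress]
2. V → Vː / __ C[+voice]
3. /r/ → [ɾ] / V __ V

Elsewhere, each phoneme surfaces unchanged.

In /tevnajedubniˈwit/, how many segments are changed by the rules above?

6

Segments that undergo a rule: /e/ → [eː] (rule 2); /a/ → [aː] (rule 2); /e/ → [eː] (rule 2); /d/ → [ɾ] (rule 1); /u/ → [uː] (rule 2); /i/ → [iː] (rule 2).
All other segments surface unchanged.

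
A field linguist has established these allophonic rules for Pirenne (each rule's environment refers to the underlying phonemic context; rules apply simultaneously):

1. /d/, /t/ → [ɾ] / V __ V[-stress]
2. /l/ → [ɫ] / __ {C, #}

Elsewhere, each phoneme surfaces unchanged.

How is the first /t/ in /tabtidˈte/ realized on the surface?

/t/ (word-initial): rule 1 targets it, but not between a vowel and a following unstressed vowel → unchanged [t].

[t]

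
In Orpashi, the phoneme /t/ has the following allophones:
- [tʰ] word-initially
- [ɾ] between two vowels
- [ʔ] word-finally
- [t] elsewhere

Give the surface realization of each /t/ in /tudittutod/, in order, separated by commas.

[tʰ], [t], [t], [ɾ]

Occurrence 1 (position 1): word-initially → [tʰ].
Occurrence 2 (position 5): no conditioning environment matches → elsewhere allophone [t].
Occurrence 3 (position 6): no conditioning environment matches → elsewhere allophone [t].
Occurrence 4 (position 8): between two vowels → [ɾ].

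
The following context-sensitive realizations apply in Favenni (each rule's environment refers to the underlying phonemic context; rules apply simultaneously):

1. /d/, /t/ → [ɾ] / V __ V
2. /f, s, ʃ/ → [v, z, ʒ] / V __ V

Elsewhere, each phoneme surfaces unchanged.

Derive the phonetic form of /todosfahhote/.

[toɾosfahhoɾe]

/t/ — word-initial; rule 1 does not apply here → [t].
/d/ — between /o/ and /o/, between two vowels — surfaces as [ɾ] (rule 1).
/s/ (between /o/ and /f/) fails the environment for rule 2, so it stays [s].
/f/ (between /s/ and /a/) fails the environment for rule 2, so it stays [f].
Rule 1 applies to /t/ (between /o/ and /e/: between two vowels) → [ɾ].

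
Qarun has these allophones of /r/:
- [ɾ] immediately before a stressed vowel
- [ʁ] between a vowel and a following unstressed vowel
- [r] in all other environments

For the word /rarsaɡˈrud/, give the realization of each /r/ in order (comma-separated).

[r], [r], [ɾ]

Occurrence 1 (position 1): no conditioning environment matches → elsewhere allophone [r].
Occurrence 2 (position 3): no conditioning environment matches → elsewhere allophone [r].
Occurrence 3 (position 7): immediately before a stressed vowel → [ɾ].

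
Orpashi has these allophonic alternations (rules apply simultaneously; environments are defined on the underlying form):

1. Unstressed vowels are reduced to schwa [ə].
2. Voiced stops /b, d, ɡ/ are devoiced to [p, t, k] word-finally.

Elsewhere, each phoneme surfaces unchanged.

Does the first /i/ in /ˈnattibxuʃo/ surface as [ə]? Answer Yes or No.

/i/ (between /t/ and /b/): in an unstressed syllable, so rule 1 applies → [ə].
The actual realization is [ə], which matches [ə].

Yes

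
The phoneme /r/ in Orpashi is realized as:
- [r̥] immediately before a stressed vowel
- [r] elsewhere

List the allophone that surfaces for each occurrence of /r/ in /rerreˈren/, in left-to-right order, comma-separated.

[r], [r], [r], [r̥]

Occurrence 1 (position 1): no conditioning environment matches → elsewhere allophone [r].
Occurrence 2 (position 3): no conditioning environment matches → elsewhere allophone [r].
Occurrence 3 (position 4): no conditioning environment matches → elsewhere allophone [r].
Occurrence 4 (position 6): immediately before a stressed vowel → [r̥].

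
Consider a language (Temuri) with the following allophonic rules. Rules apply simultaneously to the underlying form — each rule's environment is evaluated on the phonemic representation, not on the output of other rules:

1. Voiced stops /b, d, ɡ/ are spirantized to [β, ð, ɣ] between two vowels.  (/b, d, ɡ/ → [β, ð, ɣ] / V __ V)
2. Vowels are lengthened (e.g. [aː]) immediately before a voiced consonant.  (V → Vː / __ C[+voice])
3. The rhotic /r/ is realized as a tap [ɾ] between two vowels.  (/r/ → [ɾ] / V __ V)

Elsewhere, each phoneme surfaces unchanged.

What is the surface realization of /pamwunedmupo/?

[paːmwuːneːdmupo]

/p/ (word-initial): no rule targets it → [p].
Rule 2 applies to /a/ (between /p/ and /m/: before a voiced consonant) → [aː].
/m/ — not in any rule's target class → [m].
/w/ stays [w].
/u/ meets the environment for rule 2 (before a voiced consonant) → [uː].
/n/ — not in any rule's target class → [n].
/e/ (between /n/ and /d/): before a voiced consonant, so rule 2 applies → [eː].
/d/ (between /e/ and /m/) is in the target of rule 1 but the environment (between two vowels) is not met → [d].
/m/ (between /d/ and /u/) is unaffected → [m].
/u/ (between /m/ and /p/): rule 2 targets it, but not before a voiced consonant → unchanged [u].
/p/ (between /u/ and /o/): no rule targets it → [p].
/o/ (word-final) fails the environment for rule 2, so it stays [o].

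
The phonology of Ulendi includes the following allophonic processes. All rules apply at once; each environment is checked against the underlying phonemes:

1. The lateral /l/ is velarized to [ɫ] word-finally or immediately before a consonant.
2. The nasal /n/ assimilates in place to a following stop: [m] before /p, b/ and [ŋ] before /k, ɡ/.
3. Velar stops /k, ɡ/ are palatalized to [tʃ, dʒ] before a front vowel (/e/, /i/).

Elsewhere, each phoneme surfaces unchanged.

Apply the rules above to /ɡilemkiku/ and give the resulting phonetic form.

[dʒilemtʃiku]

/ɡ/ (word-initial): before a front vowel, so rule 3 applies → [dʒ].
/i/ stays [i].
/l/ (between /i/ and /e/): rule 1 targets it, but not word-finally or immediately before a consonant → unchanged [l].
/e/ — not in any rule's target class → [e].
/m/ stays [m].
/k/ meets the environment for rule 3 (before a front vowel) → [tʃ].
/i/ stays [i].
/k/ (between /i/ and /u/): rule 3 targets it, but not before a front vowel → unchanged [k].
/u/ — not in any rule's target class → [u].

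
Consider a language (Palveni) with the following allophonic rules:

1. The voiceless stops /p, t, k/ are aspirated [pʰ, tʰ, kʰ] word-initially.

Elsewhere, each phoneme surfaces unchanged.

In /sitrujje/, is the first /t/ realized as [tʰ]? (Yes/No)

/t/ (between /i/ and /r/) is in the target of rule 1 but the environment (word-initially) is not met → [t].
The actual realization is [t], not [tʰ].

No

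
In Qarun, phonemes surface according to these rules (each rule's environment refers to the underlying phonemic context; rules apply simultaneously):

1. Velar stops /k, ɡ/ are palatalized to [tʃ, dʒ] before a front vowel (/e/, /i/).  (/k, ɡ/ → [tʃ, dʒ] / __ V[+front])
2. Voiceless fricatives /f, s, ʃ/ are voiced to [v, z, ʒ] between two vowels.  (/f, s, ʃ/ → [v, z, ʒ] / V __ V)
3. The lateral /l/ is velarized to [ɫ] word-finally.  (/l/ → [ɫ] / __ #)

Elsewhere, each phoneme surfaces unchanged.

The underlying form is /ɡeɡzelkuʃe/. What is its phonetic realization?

/ɡ/ (word-initial): before a front vowel, so rule 1 applies → [dʒ].
/e/ stays [e].
/ɡ/ (between /e/ and /z/) fails the environment for rule 1, so it stays [ɡ].
/z/ (between /ɡ/ and /e/): no rule targets it → [z].
/e/ — not in any rule's target class → [e].
/l/ (between /e/ and /k/) fails the environment for rule 3, so it stays [l].
/k/ (between /l/ and /u/): rule 1 targets it, but not before a front vowel → unchanged [k].
/u/ (between /k/ and /ʃ/) is unaffected → [u].
/ʃ/ (between /u/ and /e/) occurs between two vowels → [ʒ] by rule 2.
/e/ — not in any rule's target class → [e].

[dʒeɡzelkuʒe]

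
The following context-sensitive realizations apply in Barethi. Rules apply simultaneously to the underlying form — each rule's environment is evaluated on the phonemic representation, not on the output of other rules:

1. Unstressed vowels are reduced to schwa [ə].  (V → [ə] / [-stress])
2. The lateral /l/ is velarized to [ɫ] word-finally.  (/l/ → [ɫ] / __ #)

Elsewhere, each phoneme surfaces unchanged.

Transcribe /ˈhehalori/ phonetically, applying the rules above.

[ˈhehələrə]

/h/ (word-initial) is unaffected → [h].
/e/ (between /h/ and /h/) fails the environment for rule 1, so it stays [e].
/h/ stays [h].
/a/ — between /h/ and /l/, in an unstressed syllable — surfaces as [ə] (rule 1).
/l/ (between /a/ and /o/): rule 2 targets it, but not word-finally → unchanged [l].
/o/ — between /l/ and /r/, in an unstressed syllable — surfaces as [ə] (rule 1).
/r/ (between /o/ and /i/): no rule targets it → [r].
/i/ (word-final) occurs in an unstressed syllable → [ə] by rule 1.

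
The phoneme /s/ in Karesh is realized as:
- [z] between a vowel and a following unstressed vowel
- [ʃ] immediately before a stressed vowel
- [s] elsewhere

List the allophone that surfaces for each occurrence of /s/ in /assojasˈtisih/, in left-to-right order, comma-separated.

Occurrence 1 (position 2): no conditioning environment matches → elsewhere allophone [s].
Occurrence 2 (position 3): no conditioning environment matches → elsewhere allophone [s].
Occurrence 3 (position 7): no conditioning environment matches → elsewhere allophone [s].
Occurrence 4 (position 10): between a vowel and a following unstressed vowel → [z].

[s], [s], [s], [z]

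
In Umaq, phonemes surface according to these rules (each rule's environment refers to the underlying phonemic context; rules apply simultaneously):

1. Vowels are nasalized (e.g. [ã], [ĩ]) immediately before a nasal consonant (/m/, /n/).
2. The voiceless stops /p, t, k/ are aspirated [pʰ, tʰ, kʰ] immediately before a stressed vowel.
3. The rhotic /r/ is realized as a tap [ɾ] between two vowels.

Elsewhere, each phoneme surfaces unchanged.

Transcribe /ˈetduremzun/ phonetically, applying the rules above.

[ˈetduɾẽmzũn]

/e/ — word-initial; rule 1 does not apply here → [e].
/t/ — between /e/ and /d/; rule 2 does not apply here → [t].
/d/ (between /t/ and /u/): no rule targets it → [d].
/u/ — between /d/ and /r/; rule 1 does not apply here → [u].
/r/ meets the environment for rule 3 (between two vowels) → [ɾ].
Rule 1 applies to /e/ (between /r/ and /m/: before a nasal consonant) → [ẽ].
/m/ (between /e/ and /z/) is unaffected → [m].
/z/ — not in any rule's target class → [z].
/u/ — between /z/ and /n/, before a nasal consonant — surfaces as [ũ] (rule 1).
/n/ (word-final): no rule targets it → [n].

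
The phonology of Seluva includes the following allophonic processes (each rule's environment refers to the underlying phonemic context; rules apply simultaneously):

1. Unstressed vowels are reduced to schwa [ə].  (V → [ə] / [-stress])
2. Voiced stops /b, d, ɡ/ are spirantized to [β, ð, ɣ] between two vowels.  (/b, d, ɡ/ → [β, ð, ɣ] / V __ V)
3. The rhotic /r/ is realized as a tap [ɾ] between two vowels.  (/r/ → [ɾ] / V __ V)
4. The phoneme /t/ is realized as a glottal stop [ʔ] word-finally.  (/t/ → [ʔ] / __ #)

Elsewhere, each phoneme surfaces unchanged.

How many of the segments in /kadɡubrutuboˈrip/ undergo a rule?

7

Segments that undergo a rule: /a/ → [ə] (rule 1); /u/ → [ə] (rule 1); /u/ → [ə] (rule 1); /u/ → [ə] (rule 1); /b/ → [β] (rule 2); /o/ → [ə] (rule 1); /r/ → [ɾ] (rule 3).
All other segments surface unchanged.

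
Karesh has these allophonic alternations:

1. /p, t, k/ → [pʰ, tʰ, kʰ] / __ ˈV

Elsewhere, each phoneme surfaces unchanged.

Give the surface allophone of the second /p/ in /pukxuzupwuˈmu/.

[p]

/p/ (between /u/ and /w/) is in the target of rule 1 but the environment (immediately before a stressed vowel) is not met → [p].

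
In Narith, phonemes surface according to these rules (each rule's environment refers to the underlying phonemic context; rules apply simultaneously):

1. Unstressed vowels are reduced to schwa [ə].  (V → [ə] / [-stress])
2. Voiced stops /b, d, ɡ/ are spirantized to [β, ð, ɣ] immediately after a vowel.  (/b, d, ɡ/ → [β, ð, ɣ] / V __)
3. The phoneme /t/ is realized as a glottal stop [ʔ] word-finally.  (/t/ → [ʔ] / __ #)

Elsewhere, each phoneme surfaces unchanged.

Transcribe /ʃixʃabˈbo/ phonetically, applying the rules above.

[ʃəxʃəβˈbo]

/i/ meets the environment for rule 1 (in an unstressed syllable) → [ə].
Rule 1 applies to /a/ (between /ʃ/ and /b/: in an unstressed syllable) → [ə].
/b/ meets the environment for rule 2 (immediately after a vowel) → [β].
/b/ (between /b/ and /o/) fails the environment for rule 2, so it stays [b].
/o/ (word-final): rule 1 targets it, but not in an unstressed syllable → unchanged [o].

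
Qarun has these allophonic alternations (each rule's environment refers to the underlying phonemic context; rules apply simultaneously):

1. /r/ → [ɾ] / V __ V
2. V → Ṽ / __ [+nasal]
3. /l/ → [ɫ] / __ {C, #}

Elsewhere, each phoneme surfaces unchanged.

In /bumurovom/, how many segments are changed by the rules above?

3

Segments that undergo a rule: /u/ → [ũ] (rule 2); /r/ → [ɾ] (rule 1); /o/ → [õ] (rule 2).
All other segments surface unchanged.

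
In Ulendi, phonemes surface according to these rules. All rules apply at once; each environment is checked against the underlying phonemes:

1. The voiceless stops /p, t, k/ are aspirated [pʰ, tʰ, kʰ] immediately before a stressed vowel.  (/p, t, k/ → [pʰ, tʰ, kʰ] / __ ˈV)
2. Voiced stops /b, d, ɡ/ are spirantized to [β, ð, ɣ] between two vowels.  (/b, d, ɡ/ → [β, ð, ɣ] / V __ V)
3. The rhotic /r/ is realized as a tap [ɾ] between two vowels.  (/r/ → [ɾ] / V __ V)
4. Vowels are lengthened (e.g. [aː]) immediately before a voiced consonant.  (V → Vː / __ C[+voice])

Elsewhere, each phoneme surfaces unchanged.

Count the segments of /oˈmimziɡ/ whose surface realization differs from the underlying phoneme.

Segments that undergo a rule: /o/ → [oː] (rule 4); /i/ → [iː] (rule 4); /i/ → [iː] (rule 4).
All other segments surface unchanged.

3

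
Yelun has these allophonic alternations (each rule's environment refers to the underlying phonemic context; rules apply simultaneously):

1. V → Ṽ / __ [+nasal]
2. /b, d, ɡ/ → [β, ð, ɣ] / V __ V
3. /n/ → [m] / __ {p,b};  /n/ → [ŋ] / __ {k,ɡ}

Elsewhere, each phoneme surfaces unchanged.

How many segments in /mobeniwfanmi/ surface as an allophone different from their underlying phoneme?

Segments that undergo a rule: /b/ → [β] (rule 2); /e/ → [ẽ] (rule 1); /a/ → [ã] (rule 1).
All other segments surface unchanged.

3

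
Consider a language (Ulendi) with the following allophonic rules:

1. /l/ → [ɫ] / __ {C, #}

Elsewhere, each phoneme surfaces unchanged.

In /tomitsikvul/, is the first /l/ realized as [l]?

/l/ — word-final, word-finally or immediately before a consonant — surfaces as [ɫ] (rule 1).
The actual realization is [ɫ], not [l].

No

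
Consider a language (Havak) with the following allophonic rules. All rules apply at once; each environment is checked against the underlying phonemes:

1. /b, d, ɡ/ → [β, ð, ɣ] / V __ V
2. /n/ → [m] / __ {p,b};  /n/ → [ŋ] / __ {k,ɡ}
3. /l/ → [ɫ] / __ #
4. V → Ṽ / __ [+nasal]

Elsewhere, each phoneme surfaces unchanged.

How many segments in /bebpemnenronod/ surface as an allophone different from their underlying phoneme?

Segments that undergo a rule: /e/ → [ẽ] (rule 4); /e/ → [ẽ] (rule 4); /o/ → [õ] (rule 4).
All other segments surface unchanged.

3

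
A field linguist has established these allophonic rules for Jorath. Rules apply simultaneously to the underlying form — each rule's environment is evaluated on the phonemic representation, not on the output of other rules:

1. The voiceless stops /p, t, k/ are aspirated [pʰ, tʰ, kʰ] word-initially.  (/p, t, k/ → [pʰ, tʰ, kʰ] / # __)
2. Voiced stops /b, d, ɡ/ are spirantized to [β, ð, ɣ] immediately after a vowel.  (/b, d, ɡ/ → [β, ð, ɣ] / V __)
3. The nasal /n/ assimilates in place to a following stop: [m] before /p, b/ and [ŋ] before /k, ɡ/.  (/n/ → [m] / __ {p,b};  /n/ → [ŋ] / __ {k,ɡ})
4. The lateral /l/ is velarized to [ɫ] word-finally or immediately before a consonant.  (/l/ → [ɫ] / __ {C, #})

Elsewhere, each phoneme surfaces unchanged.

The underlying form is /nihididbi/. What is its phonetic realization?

[nihiðiðbi]

/n/ (word-initial): rule 3 targets it, but not before a labial or velar stop → unchanged [n].
/d/ (between /i/ and /i/): immediately after a vowel, so rule 2 applies → [ð].
/d/ meets the environment for rule 2 (immediately after a vowel) → [ð].
/b/ (between /d/ and /i/): rule 2 targets it, but not immediately after a vowel → unchanged [b].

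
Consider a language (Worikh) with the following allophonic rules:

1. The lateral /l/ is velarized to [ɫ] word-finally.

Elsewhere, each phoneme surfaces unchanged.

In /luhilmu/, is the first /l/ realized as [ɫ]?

No

/l/ — word-initial; rule 1 does not apply here → [l].
The actual realization is [l], not [ɫ].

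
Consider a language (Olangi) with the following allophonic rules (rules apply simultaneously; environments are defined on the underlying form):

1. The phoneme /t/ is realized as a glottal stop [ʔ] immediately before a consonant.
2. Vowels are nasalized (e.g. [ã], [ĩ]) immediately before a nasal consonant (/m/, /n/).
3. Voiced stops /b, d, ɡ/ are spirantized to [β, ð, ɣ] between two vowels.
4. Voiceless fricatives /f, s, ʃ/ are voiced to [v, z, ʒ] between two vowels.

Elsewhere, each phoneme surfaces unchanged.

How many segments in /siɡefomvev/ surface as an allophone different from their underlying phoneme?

Segments that undergo a rule: /ɡ/ → [ɣ] (rule 3); /f/ → [v] (rule 4); /o/ → [õ] (rule 2).
All other segments surface unchanged.

3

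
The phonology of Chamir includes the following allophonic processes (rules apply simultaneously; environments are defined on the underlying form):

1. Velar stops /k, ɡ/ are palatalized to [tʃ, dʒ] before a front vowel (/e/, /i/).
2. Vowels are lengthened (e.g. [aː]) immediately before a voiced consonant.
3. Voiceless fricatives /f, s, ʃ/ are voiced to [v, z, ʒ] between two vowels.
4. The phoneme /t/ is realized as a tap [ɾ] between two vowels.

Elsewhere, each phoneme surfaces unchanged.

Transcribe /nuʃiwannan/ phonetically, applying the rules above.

/n/ (word-initial) is unaffected → [n].
/u/ (between /n/ and /ʃ/) is in the target of rule 2 but the environment (before a voiced consonant) is not met → [u].
/ʃ/ (between /u/ and /i/): between two vowels, so rule 3 applies → [ʒ].
Rule 2 applies to /i/ (between /ʃ/ and /w/: before a voiced consonant) → [iː].
/w/ — not in any rule's target class → [w].
/a/ — between /w/ and /n/, before a voiced consonant — surfaces as [aː] (rule 2).
/n/ stays [n].
/n/ (between /n/ and /a/): no rule targets it → [n].
/a/ (between /n/ and /n/): before a voiced consonant, so rule 2 applies → [aː].
/n/ stays [n].

[nuʒiːwaːnnaːn]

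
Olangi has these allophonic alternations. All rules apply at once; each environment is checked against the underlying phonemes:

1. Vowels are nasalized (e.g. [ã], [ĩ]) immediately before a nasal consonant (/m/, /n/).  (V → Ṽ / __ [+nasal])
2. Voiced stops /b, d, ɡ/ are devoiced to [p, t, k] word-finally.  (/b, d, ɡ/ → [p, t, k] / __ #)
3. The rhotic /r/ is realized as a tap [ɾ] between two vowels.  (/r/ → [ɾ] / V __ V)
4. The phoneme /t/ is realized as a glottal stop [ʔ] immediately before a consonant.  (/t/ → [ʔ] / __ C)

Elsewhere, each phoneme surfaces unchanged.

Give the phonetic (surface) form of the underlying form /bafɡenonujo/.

/b/ (word-initial) is in the target of rule 2 but the environment (word-finally) is not met → [b].
/a/ (between /b/ and /f/) fails the environment for rule 1, so it stays [a].
/ɡ/ (between /f/ and /e/): rule 2 targets it, but not word-finally → unchanged [ɡ].
Rule 1 applies to /e/ (between /ɡ/ and /n/: before a nasal consonant) → [ẽ].
/o/ meets the environment for rule 1 (before a nasal consonant) → [õ].
/u/ (between /n/ and /j/) is in the target of rule 1 but the environment (before a nasal consonant) is not met → [u].
/o/ — word-final; rule 1 does not apply here → [o].

[bafɡẽnõnujo]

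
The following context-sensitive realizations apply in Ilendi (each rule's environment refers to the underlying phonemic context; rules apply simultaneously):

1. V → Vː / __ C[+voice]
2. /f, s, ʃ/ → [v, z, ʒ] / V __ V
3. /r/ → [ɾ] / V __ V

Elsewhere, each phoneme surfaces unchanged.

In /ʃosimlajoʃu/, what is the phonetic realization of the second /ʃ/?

/ʃ/ (between /o/ and /u/) occurs between two vowels → [ʒ] by rule 2.

[ʒ]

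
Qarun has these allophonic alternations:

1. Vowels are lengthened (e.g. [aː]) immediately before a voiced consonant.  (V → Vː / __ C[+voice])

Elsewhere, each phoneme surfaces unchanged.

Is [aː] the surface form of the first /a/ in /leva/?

/a/ (word-final): rule 1 targets it, but not before a voiced consonant → unchanged [a].
The actual realization is [a], not [aː].

No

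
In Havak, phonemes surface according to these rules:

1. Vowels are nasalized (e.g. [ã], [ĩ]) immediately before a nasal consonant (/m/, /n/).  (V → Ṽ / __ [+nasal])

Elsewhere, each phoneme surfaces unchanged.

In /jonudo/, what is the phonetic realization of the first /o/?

/o/ (between /j/ and /n/) occurs before a nasal consonant → [õ] by rule 1.

[õ]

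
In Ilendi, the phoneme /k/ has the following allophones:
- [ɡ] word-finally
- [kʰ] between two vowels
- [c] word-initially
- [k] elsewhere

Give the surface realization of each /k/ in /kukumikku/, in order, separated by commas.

[c], [kʰ], [k], [k]

Occurrence 1 (position 1): word-initially → [c].
Occurrence 2 (position 3): between two vowels → [kʰ].
Occurrence 3 (position 7): no conditioning environment matches → elsewhere allophone [k].
Occurrence 4 (position 8): no conditioning environment matches → elsewhere allophone [k].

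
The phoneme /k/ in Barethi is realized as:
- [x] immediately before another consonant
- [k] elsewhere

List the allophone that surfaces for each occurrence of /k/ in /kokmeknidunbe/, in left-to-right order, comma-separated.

[k], [x], [x]

Occurrence 1 (position 1): no conditioning environment matches → elsewhere allophone [k].
Occurrence 2 (position 3): immediately before another consonant → [x].
Occurrence 3 (position 6): immediately before another consonant → [x].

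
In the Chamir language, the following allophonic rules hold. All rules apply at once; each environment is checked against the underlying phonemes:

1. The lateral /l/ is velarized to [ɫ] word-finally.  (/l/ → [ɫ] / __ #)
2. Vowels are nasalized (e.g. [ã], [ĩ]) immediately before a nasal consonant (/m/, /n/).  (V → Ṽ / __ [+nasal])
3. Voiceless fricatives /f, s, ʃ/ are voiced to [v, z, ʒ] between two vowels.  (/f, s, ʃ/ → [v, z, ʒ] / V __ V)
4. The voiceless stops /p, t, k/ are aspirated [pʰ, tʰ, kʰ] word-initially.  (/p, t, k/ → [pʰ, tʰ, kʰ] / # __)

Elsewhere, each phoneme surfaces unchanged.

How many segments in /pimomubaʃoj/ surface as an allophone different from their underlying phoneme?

Segments that undergo a rule: /p/ → [pʰ] (rule 4); /i/ → [ĩ] (rule 2); /o/ → [õ] (rule 2); /ʃ/ → [ʒ] (rule 3).
All other segments surface unchanged.

4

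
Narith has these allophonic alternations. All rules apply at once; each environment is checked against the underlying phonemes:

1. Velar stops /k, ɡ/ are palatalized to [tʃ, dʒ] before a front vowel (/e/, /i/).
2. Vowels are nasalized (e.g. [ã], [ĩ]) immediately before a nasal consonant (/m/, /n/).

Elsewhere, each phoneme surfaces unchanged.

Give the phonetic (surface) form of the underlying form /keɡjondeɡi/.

[tʃeɡjõndedʒi]

Rule 1 applies to /k/ (word-initial: before a front vowel) → [tʃ].
/e/ (between /k/ and /ɡ/) is in the target of rule 2 but the environment (before a nasal consonant) is not met → [e].
/ɡ/ (between /e/ and /j/): rule 1 targets it, but not before a front vowel → unchanged [ɡ].
/j/ (between /ɡ/ and /o/): no rule targets it → [j].
Rule 2 applies to /o/ (between /j/ and /n/: before a nasal consonant) → [õ].
/n/ — not in any rule's target class → [n].
/d/ (between /n/ and /e/): no rule targets it → [d].
/e/ (between /d/ and /ɡ/) is in the target of rule 2 but the environment (before a nasal consonant) is not met → [e].
Rule 1 applies to /ɡ/ (between /e/ and /i/: before a front vowel) → [dʒ].
/i/ (word-final): rule 2 targets it, but not before a nasal consonant → unchanged [i].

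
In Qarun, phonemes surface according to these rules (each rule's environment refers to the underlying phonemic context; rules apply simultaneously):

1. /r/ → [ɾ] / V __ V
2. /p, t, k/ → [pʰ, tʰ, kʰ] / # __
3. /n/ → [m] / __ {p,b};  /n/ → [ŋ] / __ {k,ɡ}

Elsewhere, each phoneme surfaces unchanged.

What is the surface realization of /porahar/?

Rule 2 applies to /p/ (word-initial: word-initially) → [pʰ].
/r/ (between /o/ and /a/) occurs between two vowels → [ɾ] by rule 1.
/r/ (word-final) fails the environment for rule 1, so it stays [r].

[pʰoɾahar]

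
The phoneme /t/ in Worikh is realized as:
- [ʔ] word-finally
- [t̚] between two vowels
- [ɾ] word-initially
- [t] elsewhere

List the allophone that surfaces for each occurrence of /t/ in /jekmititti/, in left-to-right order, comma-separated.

Occurrence 1 (position 6): between two vowels → [t̚].
Occurrence 2 (position 8): no conditioning environment matches → elsewhere allophone [t].
Occurrence 3 (position 9): no conditioning environment matches → elsewhere allophone [t].

[t̚], [t], [t]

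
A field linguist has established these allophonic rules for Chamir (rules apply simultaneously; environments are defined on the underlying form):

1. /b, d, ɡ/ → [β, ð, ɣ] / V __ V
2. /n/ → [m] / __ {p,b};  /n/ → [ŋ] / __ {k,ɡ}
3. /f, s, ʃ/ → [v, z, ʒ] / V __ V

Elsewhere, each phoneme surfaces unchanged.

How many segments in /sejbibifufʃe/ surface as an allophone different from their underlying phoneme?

Segments that undergo a rule: /b/ → [β] (rule 1); /f/ → [v] (rule 3).
All other segments surface unchanged.

2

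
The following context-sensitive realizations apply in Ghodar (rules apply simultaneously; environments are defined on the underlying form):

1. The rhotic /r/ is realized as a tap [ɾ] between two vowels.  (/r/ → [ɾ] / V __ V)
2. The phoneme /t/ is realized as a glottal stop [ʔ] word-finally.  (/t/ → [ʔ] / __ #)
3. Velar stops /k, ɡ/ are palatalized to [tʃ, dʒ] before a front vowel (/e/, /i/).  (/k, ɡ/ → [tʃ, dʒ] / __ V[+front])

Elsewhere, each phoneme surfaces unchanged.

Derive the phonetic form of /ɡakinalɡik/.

[ɡatʃinaldʒik]

/ɡ/ (word-initial): rule 3 targets it, but not before a front vowel → unchanged [ɡ].
/a/ (between /ɡ/ and /k/) is unaffected → [a].
/k/ (between /a/ and /i/) occurs before a front vowel → [tʃ] by rule 3.
/i/ — not in any rule's target class → [i].
/n/ (between /i/ and /a/) is unaffected → [n].
/a/ (between /n/ and /l/): no rule targets it → [a].
/l/ — not in any rule's target class → [l].
/ɡ/ meets the environment for rule 3 (before a front vowel) → [dʒ].
/i/ — not in any rule's target class → [i].
/k/ (word-final) fails the environment for rule 3, so it stays [k].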